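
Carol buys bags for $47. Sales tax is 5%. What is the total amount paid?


Calculate the tax:
5% of $47 = $2.35
Add tax to price:
$47 + $2.35 = $49.35

$49.35


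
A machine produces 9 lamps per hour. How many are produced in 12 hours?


Production rate: 9 lamps per hour
Time: 12 hours
Total: 9 x 12 = 108 lamps

108 lamps


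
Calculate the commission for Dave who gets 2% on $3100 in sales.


Convert rate to decimal:
2% = 0.02
Multiply by sales:
$3100 x 0.02 = $62

$62


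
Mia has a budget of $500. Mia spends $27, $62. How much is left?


Add up expenses:
$27 + $62 = $89
Subtract from budget:
$500 - $89 = $411

$411


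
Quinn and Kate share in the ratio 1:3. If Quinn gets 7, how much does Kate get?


Find the multiplier:
7 / 1 = 7
Apply to Kate's share:
3 x 7 = 21

21


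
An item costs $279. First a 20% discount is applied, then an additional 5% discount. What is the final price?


First discount:
20% of $279 = $55.80
Price after first discount:
$279 - $55.80 = $223.20
Second discount:
5% of $223.20 = $11.16
Final price:
$223.20 - $11.16 = $212.04

$212.04


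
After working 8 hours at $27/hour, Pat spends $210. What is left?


Calculate earnings:
8 x $27 = $216
Subtract spending:
$216 - $210 = $6

$6


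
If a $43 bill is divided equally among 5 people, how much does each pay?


Total bill: $43
Number of people: 5
Each pays: $43 / 5 = $8.60

$8.60


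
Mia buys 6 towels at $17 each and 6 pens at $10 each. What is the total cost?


Cost of towels:
6 x $17 = $102
Cost of pens:
6 x $10 = $60
Add both:
$102 + $60 = $162

$162


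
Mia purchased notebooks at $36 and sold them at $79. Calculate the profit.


Selling price = $79
Cost price = $36
Profit = selling price - cost price:
Profit = $79 - $36 = $43

$43


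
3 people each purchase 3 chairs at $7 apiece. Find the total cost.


Cost per person:
3 x $7 = $21
Group total:
3 x $21 = $63

$63


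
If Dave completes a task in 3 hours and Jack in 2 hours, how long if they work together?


Dave's rate: 1/3 of the job per hour
Jack's rate: 1/2 of the job per hour
Combined rate: 1/3 + 1/2 = 5/6 per hour
Time = 1 / (5/6) = 6/5 = 1.2 hours

1.2 hours


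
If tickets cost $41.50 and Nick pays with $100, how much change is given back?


Start with the amount paid:
$100
Subtract the price:
$100 - $41.50 = $58.50

$58.50


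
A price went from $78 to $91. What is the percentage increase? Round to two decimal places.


Find the absolute change:
|91 - 78| = 13
Divide by original and multiply by 100:
13 / 78 x 100 = 16.6666...% ≈ 16.67%

16.67%


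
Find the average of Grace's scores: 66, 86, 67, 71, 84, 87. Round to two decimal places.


Add the scores:
66 + 86 + 67 + 71 + 84 + 87 = 461
Divide by the number of tests:
461 / 6 = 76.8333... ≈ 76.83

76.83


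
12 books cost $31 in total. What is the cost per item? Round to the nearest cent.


Total cost: $31
Number of items: 12
Unit price: $31 / 12 = $2.5833... ≈ $2.58

$2.58


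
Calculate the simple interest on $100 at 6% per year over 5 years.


Use the formula I = P x R x T / 100
P x R x T = 100 x 6 x 5 = 3000
I = 3000 / 100 = $30

$30


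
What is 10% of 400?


Convert percentage to decimal:
10% = 0.1
Multiply:
400 x 0.1 = 40

40


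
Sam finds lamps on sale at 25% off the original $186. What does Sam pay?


Calculate the discount amount:
25% of $186 = $46.50
Subtract from original:
$186 - $46.50 = $139.50

$139.50


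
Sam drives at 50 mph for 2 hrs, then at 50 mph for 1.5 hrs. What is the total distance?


Leg 1 distance:
50 x 2 = 100 miles
Leg 2 distance:
50 x 1.5 = 75 miles
Total distance:
100 + 75 = 175 miles

175 miles


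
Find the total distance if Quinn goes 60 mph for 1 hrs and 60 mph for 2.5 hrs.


Leg 1 distance:
60 x 1 = 60 miles
Leg 2 distance:
60 x 2.5 = 150 miles
Total distance:
60 + 150 = 210 miles

210 miles


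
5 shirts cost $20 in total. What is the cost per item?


Total cost: $20
Number of items: 5
Unit price: $20 / 5 = $4

$4


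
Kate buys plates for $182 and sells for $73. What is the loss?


Selling price = $73
Cost price = $182
Loss = cost price - selling price:
Loss = $182 - $73 = $109

$109


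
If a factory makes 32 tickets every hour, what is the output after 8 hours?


Production rate: 32 tickets per hour
Time: 8 hours
Total: 32 x 8 = 256 tickets

256 tickets


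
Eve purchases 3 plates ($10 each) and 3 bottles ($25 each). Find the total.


Cost of plates:
3 x $10 = $30
Cost of bottles:
3 x $25 = $75
Add both:
$30 + $75 = $105

$105


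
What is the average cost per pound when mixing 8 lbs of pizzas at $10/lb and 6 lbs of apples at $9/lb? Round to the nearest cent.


Cost of pizzas:
8 x $10 = $80
Cost of apples:
6 x $9 = $54
Total cost: $80 + $54 = $134
Total weight: 14 lbs
Average: $134 / 14 = $9.5714... ≈ $9.57/lb

$9.57/lb


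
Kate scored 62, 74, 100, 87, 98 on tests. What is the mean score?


Add the scores:
62 + 74 + 100 + 87 + 98 = 421
Divide by the number of tests:
421 / 5 = 84.2

84.2


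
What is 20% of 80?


Convert percentage to decimal:
20% = 0.2
Multiply:
80 x 0.2 = 16

16


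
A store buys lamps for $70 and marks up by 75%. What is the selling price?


Calculate the markup amount:
75% of $70 = $52.50
Add to cost:
$70 + $52.50 = $122.50

$122.50


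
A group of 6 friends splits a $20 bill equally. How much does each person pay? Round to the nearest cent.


Total bill: $20
Number of people: 6
Each pays: $20 / 6 = $3.3333... ≈ $3.33

$3.33


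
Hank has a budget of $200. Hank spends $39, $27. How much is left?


Add up expenses:
$39 + $27 = $66
Subtract from budget:
$200 - $66 = $134

$134


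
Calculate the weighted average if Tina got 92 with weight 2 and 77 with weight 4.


Weighted sum:
2 x 92 + 4 x 77 = 492
Total weight:
2 + 4 = 6
Weighted average:
492 / 6 = 82

82


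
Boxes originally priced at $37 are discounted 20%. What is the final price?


Calculate the discount amount:
20% of $37 = $7.40
Subtract from original:
$37 - $7.40 = $29.60

$29.60


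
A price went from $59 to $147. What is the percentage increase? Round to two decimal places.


Find the absolute change:
|147 - 59| = 88
Divide by original and multiply by 100:
88 / 59 x 100 = 149.1525...% ≈ 149.15%

149.15%


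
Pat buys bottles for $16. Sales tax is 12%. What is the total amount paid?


Calculate the tax:
12% of $16 = $1.92
Add tax to price:
$16 + $1.92 = $17.92

$17.92


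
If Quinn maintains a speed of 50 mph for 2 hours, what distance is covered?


Use the formula: distance = speed x time
Speed = 50 mph, Time = 2 hours
50 x 2 = 100 miles

100 miles


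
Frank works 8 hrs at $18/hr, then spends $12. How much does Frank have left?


Calculate earnings:
8 x $18 = $144
Subtract spending:
$144 - $12 = $132

$132


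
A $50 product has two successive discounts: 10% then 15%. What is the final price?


First discount:
10% of $50 = $5
Price after first discount:
$50 - $5 = $45
Second discount:
15% of $45 = $6.75
Final price:
$45 - $6.75 = $38.25

$38.25


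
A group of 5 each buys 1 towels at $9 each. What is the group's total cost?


Cost per person:
1 x $9 = $9
Group total:
5 x $9 = $45

$45


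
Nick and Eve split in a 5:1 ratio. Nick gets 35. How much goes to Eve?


Find the multiplier:
35 / 5 = 7
Apply to Eve's share:
1 x 7 = 7

7


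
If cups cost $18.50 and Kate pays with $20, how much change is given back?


Start with the amount paid:
$20
Subtract the price:
$20 - $18.50 = $1.50

$1.50


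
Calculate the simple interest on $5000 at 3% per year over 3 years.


Use the formula I = P x R x T / 100
P x R x T = 5000 x 3 x 3 = 45000
I = 45000 / 100 = $450

$450


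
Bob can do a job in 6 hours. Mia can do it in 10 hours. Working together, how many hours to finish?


Bob's rate: 1/6 of the job per hour
Mia's rate: 1/10 of the job per hour
Combined rate: 1/6 + 1/10 = 4/15 per hour
Time = 1 / (4/15) = 15/4 = 3.75 hours

3.75 hours


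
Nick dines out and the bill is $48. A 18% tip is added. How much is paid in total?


Calculate the tip:
18% of $48 = $8.64
Add tip to meal cost:
$48 + $8.64 = $56.64

$56.64


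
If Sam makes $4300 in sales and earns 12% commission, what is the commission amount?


Convert rate to decimal:
12% = 0.12
Multiply by sales:
$4300 x 0.12 = $516

$516


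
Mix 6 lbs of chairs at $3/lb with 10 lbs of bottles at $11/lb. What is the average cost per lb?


Cost of chairs:
6 x $3 = $18
Cost of bottles:
10 x $11 = $110
Total cost: $18 + $110 = $128
Total weight: 16 lbs
Average: $128 / 16 = $8/lb

$8/lb


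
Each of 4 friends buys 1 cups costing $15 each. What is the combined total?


Cost per person:
1 x $15 = $15
Group total:
4 x $15 = $60

$60


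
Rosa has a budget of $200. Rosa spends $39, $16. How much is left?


Add up expenses:
$39 + $16 = $55
Subtract from budget:
$200 - $55 = $145

$145


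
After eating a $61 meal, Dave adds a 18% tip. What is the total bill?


Calculate the tip:
18% of $61 = $10.98
Add tip to meal cost:
$61 + $10.98 = $71.98

$71.98


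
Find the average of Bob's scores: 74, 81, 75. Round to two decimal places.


Add the scores:
74 + 81 + 75 = 230
Divide by the number of tests:
230 / 3 = 76.6666... ≈ 76.67

76.67


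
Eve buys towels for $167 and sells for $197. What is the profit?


Selling price = $197
Cost price = $167
Profit = selling price - cost price:
Profit = $197 - $167 = $30

$30


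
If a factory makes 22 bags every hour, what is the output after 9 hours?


Production rate: 22 bags per hour
Time: 9 hours
Total: 22 x 9 = 198 bags

198 bags


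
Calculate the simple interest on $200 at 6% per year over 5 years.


Use the formula I = P x R x T / 100
P x R x T = 200 x 6 x 5 = 6000
I = 6000 / 100 = $60

$60


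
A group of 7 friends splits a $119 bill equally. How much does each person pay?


Total bill: $119
Number of people: 7
Each pays: $119 / 7 = $17

$17


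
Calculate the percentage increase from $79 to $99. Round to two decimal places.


Find the absolute change:
|99 - 79| = 20
Divide by original and multiply by 100:
20 / 79 x 100 = 25.3164...% ≈ 25.32%

25.32%


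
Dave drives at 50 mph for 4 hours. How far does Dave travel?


Use the formula: distance = speed x time
Speed = 50 mph, Time = 4 hours
50 x 4 = 200 miles

200 miles


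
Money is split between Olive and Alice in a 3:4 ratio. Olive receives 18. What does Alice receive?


Find the multiplier:
18 / 3 = 6
Apply to Alice's share:
4 x 6 = 24

24


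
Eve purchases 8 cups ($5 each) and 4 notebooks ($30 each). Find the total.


Cost of cups:
8 x $5 = $40
Cost of notebooks:
4 x $30 = $120
Add both:
$40 + $120 = $160

$160


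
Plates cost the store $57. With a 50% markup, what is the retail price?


Calculate the markup amount:
50% of $57 = $28.50
Add to cost:
$57 + $28.50 = $85.50

$85.50


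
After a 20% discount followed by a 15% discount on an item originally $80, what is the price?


First discount:
20% of $80 = $16
Price after first discount:
$80 - $16 = $64
Second discount:
15% of $64 = $9.60
Final price:
$64 - $9.60 = $54.40

$54.40


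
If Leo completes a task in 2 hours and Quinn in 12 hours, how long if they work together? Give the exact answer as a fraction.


Leo's rate: 1/2 of the job per hour
Quinn's rate: 1/12 of the job per hour
Combined rate: 1/2 + 1/12 = 7/12 per hour
Time = 1 / (7/12) = 12/7 hours (≈ 1.71 hours)

12/7 hours


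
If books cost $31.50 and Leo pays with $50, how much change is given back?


Start with the amount paid:
$50
Subtract the price:
$50 - $31.50 = $18.50

$18.50


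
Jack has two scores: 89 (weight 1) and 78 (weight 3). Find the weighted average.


Weighted sum:
1 x 89 + 3 x 78 = 323
Total weight:
1 + 3 = 4
Weighted average:
323 / 4 = 80.75

80.75


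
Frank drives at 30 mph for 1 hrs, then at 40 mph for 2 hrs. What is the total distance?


Leg 1 distance:
30 x 1 = 30 miles
Leg 2 distance:
40 x 2 = 80 miles
Total distance:
30 + 80 = 110 miles

110 miles


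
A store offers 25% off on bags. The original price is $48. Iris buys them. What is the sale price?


Calculate the discount amount:
25% of $48 = $12
Subtract from original:
$48 - $12 = $36

$36


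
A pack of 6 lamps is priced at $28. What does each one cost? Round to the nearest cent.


Total cost: $28
Number of items: 6
Unit price: $28 / 6 = $4.6666... ≈ $4.67

$4.67


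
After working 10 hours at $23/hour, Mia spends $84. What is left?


Calculate earnings:
10 x $23 = $230
Subtract spending:
$230 - $84 = $146

$146


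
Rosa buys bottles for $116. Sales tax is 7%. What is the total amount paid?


Calculate the tax:
7% of $116 = $8.12
Add tax to price:
$116 + $8.12 = $124.12

$124.12


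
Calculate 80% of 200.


Convert percentage to decimal:
80% = 0.8
Multiply:
200 x 0.8 = 160

160


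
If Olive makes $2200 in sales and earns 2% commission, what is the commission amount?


Convert rate to decimal:
2% = 0.02
Multiply by sales:
$2200 x 0.02 = $44

$44


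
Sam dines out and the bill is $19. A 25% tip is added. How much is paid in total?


Calculate the tip:
25% of $19 = $4.75
Add tip to meal cost:
$19 + $4.75 = $23.75

$23.75


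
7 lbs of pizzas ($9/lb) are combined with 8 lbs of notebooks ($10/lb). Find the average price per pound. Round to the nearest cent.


Cost of pizzas:
7 x $9 = $63
Cost of notebooks:
8 x $10 = $80
Total cost: $63 + $80 = $143
Total weight: 15 lbs
Average: $143 / 15 = $9.5333... ≈ $9.53/lb

$9.53/lb


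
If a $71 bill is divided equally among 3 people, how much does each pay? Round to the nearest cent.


Total bill: $71
Number of people: 3
Each pays: $71 / 3 = $23.6666... ≈ $23.67

$23.67


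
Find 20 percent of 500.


Convert percentage to decimal:
20% = 0.2
Multiply:
500 x 0.2 = 100

100


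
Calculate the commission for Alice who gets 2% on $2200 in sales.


Convert rate to decimal:
2% = 0.02
Multiply by sales:
$2200 x 0.02 = $44

$44


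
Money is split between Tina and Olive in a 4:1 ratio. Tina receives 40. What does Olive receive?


Find the multiplier:
40 / 4 = 10
Apply to Olive's share:
1 x 10 = 10

10


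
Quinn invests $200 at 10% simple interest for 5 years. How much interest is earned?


Use the formula I = P x R x T / 100
P x R x T = 200 x 10 x 5 = 10000
I = 10000 / 100 = $100

$100


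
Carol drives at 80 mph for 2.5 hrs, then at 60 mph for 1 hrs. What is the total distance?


Leg 1 distance:
80 x 2.5 = 200 miles
Leg 2 distance:
60 x 1 = 60 miles
Total distance:
200 + 60 = 260 miles

260 miles


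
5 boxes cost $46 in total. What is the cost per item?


Total cost: $46
Number of items: 5
Unit price: $46 / 5 = $9.20

$9.20


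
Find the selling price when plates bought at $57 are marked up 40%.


Calculate the markup amount:
40% of $57 = $22.80
Add to cost:
$57 + $22.80 = $79.80

$79.80


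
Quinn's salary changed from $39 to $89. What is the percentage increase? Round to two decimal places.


Find the absolute change:
|89 - 39| = 50
Divide by original and multiply by 100:
50 / 39 x 100 = 128.2051...% ≈ 128.21%

128.21%


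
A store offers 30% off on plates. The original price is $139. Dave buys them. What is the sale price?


Calculate the discount amount:
30% of $139 = $41.70
Subtract from original:
$139 - $41.70 = $97.30

$97.30


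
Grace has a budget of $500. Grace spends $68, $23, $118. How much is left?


Add up expenses:
$68 + $23 + $118 = $209
Subtract from budget:
$500 - $209 = $291

$291


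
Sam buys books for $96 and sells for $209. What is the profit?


Selling price = $209
Cost price = $96
Profit = selling price - cost price:
Profit = $209 - $96 = $113

$113


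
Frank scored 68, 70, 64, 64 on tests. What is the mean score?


Add the scores:
68 + 70 + 64 + 64 = 266
Divide by the number of tests:
266 / 4 = 66.5

66.5


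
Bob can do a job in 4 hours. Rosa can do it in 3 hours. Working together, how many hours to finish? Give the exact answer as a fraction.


Bob's rate: 1/4 of the job per hour
Rosa's rate: 1/3 of the job per hour
Combined rate: 1/4 + 1/3 = 7/12 per hour
Time = 1 / (7/12) = 12/7 hours (≈ 1.71 hours)

12/7 hours


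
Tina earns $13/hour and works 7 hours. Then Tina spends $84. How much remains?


Calculate earnings:
7 x $13 = $91
Subtract spending:
$91 - $84 = $7

$7


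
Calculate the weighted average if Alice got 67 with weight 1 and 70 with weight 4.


Weighted sum:
1 x 67 + 4 x 70 = 347
Total weight:
1 + 4 = 5
Weighted average:
347 / 5 = 69.4

69.4


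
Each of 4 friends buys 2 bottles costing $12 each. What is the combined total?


Cost per person:
2 x $12 = $24
Group total:
4 x $24 = $96

$96


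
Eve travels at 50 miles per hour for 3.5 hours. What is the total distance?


Use the formula: distance = speed x time
Speed = 50 mph, Time = 3.5 hours
50 x 3.5 = 175 miles

175 miles


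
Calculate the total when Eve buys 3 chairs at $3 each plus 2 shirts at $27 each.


Cost of chairs:
3 x $3 = $9
Cost of shirts:
2 x $27 = $54
Add both:
$9 + $54 = $63

$63


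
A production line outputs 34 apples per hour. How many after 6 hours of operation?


Production rate: 34 apples per hour
Time: 6 hours
Total: 34 x 6 = 204 apples

204 apples


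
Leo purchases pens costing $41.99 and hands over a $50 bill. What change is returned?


Start with the amount paid:
$50
Subtract the price:
$50 - $41.99 = $8.01

$8.01


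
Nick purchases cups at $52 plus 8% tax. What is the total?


Calculate the tax:
8% of $52 = $4.16
Add tax to price:
$52 + $4.16 = $56.16

$56.16


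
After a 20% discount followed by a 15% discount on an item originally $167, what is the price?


First discount:
20% of $167 = $33.40
Price after first discount:
$167 - $33.40 = $133.60
Second discount:
15% of $133.60 = $20.04
Final price:
$133.60 - $20.04 = $113.56

$113.56


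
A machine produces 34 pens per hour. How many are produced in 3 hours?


Production rate: 34 pens per hour
Time: 3 hours
Total: 34 x 3 = 102 pens

102 pens


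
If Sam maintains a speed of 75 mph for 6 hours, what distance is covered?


Use the formula: distance = speed x time
Speed = 75 mph, Time = 6 hours
75 x 6 = 450 miles

450 miles


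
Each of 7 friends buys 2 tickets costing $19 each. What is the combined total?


Cost per person:
2 x $19 = $38
Group total:
7 x $38 = $266

$266


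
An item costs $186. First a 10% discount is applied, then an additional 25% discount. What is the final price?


First discount:
10% of $186 = $18.60
Price after first discount:
$186 - $18.60 = $167.40
Second discount:
25% of $167.40 = $41.85
Final price:
$167.40 - $41.85 = $125.55

$125.55


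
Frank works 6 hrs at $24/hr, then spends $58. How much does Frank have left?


Calculate earnings:
6 x $24 = $144
Subtract spending:
$144 - $58 = $86

$86


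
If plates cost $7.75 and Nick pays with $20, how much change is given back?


Start with the amount paid:
$20
Subtract the price:
$20 - $7.75 = $12.25

$12.25


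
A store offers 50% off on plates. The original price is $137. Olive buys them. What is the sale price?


Calculate the discount amount:
50% of $137 = $68.50
Subtract from original:
$137 - $68.50 = $68.50

$68.50


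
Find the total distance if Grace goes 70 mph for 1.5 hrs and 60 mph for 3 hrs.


Leg 1 distance:
70 x 1.5 = 105 miles
Leg 2 distance:
60 x 3 = 180 miles
Total distance:
105 + 180 = 285 miles

285 miles


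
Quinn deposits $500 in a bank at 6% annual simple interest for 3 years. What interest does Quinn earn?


Use the formula I = P x R x T / 100
P x R x T = 500 x 6 x 3 = 9000
I = 9000 / 100 = $90

$90


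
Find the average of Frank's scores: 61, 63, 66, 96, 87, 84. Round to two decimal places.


Add the scores:
61 + 63 + 66 + 96 + 87 + 84 = 457
Divide by the number of tests:
457 / 6 = 76.1666... ≈ 76.17

76.17


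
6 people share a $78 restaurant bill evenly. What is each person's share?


Total bill: $78
Number of people: 6
Each pays: $78 / 6 = $13

$13


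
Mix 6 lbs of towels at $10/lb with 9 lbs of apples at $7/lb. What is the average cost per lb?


Cost of towels:
6 x $10 = $60
Cost of apples:
9 x $7 = $63
Total cost: $60 + $63 = $123
Total weight: 15 lbs
Average: $123 / 15 = $8.20/lb

$8.20/lb


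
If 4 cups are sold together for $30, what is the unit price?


Total cost: $30
Number of items: 4
Unit price: $30 / 4 = $7.50

$7.50


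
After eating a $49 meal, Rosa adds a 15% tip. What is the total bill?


Calculate the tip:
15% of $49 = $7.35
Add tip to meal cost:
$49 + $7.35 = $56.35

$56.35


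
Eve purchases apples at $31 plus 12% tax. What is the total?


Calculate the tax:
12% of $31 = $3.72
Add tax to price:
$31 + $3.72 = $34.72

$34.72


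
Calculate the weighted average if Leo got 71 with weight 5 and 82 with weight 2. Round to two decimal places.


Weighted sum:
5 x 71 + 2 x 82 = 519
Total weight:
5 + 2 = 7
Weighted average:
519 / 7 = 74.1428... ≈ 74.14

74.14


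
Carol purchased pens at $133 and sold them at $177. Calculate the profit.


Selling price = $177
Cost price = $133
Profit = selling price - cost price:
Profit = $177 - $133 = $44

$44


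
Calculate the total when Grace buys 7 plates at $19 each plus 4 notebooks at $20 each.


Cost of plates:
7 x $19 = $133
Cost of notebooks:
4 x $20 = $80
Add both:
$133 + $80 = $213

$213


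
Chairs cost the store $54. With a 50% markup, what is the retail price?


Calculate the markup amount:
50% of $54 = $27
Add to cost:
$54 + $27 = $81

$81


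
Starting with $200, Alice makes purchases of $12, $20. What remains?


Add up expenses:
$12 + $20 = $32
Subtract from budget:
$200 - $32 = $168

$168


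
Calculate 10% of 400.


Convert percentage to decimal:
10% = 0.1
Multiply:
400 x 0.1 = 40

40


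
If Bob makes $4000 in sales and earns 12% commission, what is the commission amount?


Convert rate to decimal:
12% = 0.12
Multiply by sales:
$4000 x 0.12 = $480

$480


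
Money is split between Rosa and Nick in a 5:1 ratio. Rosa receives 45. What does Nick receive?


Find the multiplier:
45 / 5 = 9
Apply to Nick's share:
1 x 9 = 9

9


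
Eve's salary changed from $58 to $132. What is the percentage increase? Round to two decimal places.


Find the absolute change:
|132 - 58| = 74
Divide by original and multiply by 100:
74 / 58 x 100 = 127.5862...% ≈ 127.59%

127.59%


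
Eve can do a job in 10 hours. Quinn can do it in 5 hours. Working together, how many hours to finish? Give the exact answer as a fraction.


Eve's rate: 1/10 of the job per hour
Quinn's rate: 1/5 of the job per hour
Combined rate: 1/10 + 1/5 = 3/10 per hour
Time = 1 / (3/10) = 10/3 hours (≈ 3.33 hours)

10/3 hours


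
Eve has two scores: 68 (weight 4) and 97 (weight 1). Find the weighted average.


Weighted sum:
4 x 68 + 1 x 97 = 369
Total weight:
4 + 1 = 5
Weighted average:
369 / 5 = 73.8

73.8


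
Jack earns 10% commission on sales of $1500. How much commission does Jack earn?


Convert rate to decimal:
10% = 0.1
Multiply by sales:
$1500 x 0.1 = $150

$150


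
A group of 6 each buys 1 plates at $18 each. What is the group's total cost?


Cost per person:
1 x $18 = $18
Group total:
6 x $18 = $108

$108


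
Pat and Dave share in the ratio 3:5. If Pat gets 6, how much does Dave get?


Find the multiplier:
6 / 3 = 2
Apply to Dave's share:
5 x 2 = 10

10


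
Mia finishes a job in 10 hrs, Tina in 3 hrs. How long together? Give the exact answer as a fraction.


Mia's rate: 1/10 of the job per hour
Tina's rate: 1/3 of the job per hour
Combined rate: 1/10 + 1/3 = 13/30 per hour
Time = 1 / (13/30) = 30/13 hours (≈ 2.31 hours)

30/13 hours


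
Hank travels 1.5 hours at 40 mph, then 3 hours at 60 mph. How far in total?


Leg 1 distance:
40 x 1.5 = 60 miles
Leg 2 distance:
60 x 3 = 180 miles
Total distance:
60 + 180 = 240 miles

240 miles


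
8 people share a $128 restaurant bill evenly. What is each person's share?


Total bill: $128
Number of people: 8
Each pays: $128 / 8 = $16

$16


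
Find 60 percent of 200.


Convert percentage to decimal:
60% = 0.6
Multiply:
200 x 0.6 = 120

120


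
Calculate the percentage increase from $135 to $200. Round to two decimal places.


Find the absolute change:
|200 - 135| = 65
Divide by original and multiply by 100:
65 / 135 x 100 = 48.1481...% ≈ 48.15%

48.15%


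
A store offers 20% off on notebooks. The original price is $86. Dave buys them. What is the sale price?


Calculate the discount amount:
20% of $86 = $17.20
Subtract from original:
$86 - $17.20 = $68.80

$68.80


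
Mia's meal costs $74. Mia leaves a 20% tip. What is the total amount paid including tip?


Calculate the tip:
20% of $74 = $14.80
Add tip to meal cost:
$74 + $14.80 = $88.80

$88.80


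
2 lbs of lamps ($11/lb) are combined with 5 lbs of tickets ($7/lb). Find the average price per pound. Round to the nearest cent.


Cost of lamps:
2 x $11 = $22
Cost of tickets:
5 x $7 = $35
Total cost: $22 + $35 = $57
Total weight: 7 lbs
Average: $57 / 7 = $8.1428... ≈ $8.14/lb

$8.14/lb


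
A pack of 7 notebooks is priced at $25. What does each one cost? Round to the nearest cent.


Total cost: $25
Number of items: 7
Unit price: $25 / 7 = $3.5714... ≈ $3.57

$3.57


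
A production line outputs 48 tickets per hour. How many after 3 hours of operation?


Production rate: 48 tickets per hour
Time: 3 hours
Total: 48 x 3 = 144 tickets

144 tickets


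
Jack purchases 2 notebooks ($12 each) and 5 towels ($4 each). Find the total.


Cost of notebooks:
2 x $12 = $24
Cost of towels:
5 x $4 = $20
Add both:
$24 + $20 = $44

$44


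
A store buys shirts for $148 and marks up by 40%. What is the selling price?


Calculate the markup amount:
40% of $148 = $59.20
Add to cost:
$148 + $59.20 = $207.20

$207.20


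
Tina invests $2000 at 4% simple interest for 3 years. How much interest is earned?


Use the formula I = P x R x T / 100
P x R x T = 2000 x 4 x 3 = 24000
I = 24000 / 100 = $240

$240


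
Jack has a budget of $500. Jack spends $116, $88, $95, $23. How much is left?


Add up expenses:
$116 + $88 + $95 + $23 = $322
Subtract from budget:
$500 - $322 = $178

$178


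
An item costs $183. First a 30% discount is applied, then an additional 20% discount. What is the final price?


First discount:
30% of $183 = $54.90
Price after first discount:
$183 - $54.90 = $128.10
Second discount:
20% of $128.10 = $25.62
Final price:
$128.10 - $25.62 = $102.48

$102.48


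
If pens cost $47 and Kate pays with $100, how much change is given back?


Start with the amount paid:
$100
Subtract the price:
$100 - $47 = $53

$53


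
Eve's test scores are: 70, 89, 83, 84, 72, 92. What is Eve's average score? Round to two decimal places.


Add the scores:
70 + 89 + 83 + 84 + 72 + 92 = 490
Divide by the number of tests:
490 / 6 = 81.6666... ≈ 81.67

81.67


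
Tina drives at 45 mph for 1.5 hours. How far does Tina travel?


Use the formula: distance = speed x time
Speed = 45 mph, Time = 1.5 hours
45 x 1.5 = 67.5 miles

67.5 miles


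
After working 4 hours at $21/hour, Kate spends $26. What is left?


Calculate earnings:
4 x $21 = $84
Subtract spending:
$84 - $26 = $58

$58


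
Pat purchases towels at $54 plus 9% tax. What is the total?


Calculate the tax:
9% of $54 = $4.86
Add tax to price:
$54 + $4.86 = $58.86

$58.86


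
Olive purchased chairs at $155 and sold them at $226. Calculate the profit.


Selling price = $226
Cost price = $155
Profit = selling price - cost price:
Profit = $226 - $155 = $71

$71


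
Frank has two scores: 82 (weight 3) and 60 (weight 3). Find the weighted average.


Weighted sum:
3 x 82 + 3 x 60 = 426
Total weight:
3 + 3 = 6
Weighted average:
426 / 6 = 71

71


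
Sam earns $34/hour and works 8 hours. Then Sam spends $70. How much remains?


Calculate earnings:
8 x $34 = $272
Subtract spending:
$272 - $70 = $202

$202


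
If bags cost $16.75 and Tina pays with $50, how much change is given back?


Start with the amount paid:
$50
Subtract the price:
$50 - $16.75 = $33.25

$33.25


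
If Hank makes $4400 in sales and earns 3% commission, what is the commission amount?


Convert rate to decimal:
3% = 0.03
Multiply by sales:
$4400 x 0.03 = $132

$132


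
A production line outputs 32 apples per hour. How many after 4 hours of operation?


Production rate: 32 apples per hour
Time: 4 hours
Total: 32 x 4 = 128 apples

128 apples


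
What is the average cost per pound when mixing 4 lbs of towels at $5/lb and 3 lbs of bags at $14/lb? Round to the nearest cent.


Cost of towels:
4 x $5 = $20
Cost of bags:
3 x $14 = $42
Total cost: $20 + $42 = $62
Total weight: 7 lbs
Average: $62 / 7 = $8.8571... ≈ $8.86/lb

$8.86/lb


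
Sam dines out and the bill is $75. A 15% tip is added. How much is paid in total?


Calculate the tip:
15% of $75 = $11.25
Add tip to meal cost:
$75 + $11.25 = $86.25

$86.25


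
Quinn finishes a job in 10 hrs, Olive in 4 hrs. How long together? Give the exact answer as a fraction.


Quinn's rate: 1/10 of the job per hour
Olive's rate: 1/4 of the job per hour
Combined rate: 1/10 + 1/4 = 7/20 per hour
Time = 1 / (7/20) = 20/7 hours (≈ 2.86 hours)

20/7 hours


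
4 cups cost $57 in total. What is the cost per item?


Total cost: $57
Number of items: 4
Unit price: $57 / 4 = $14.25

$14.25


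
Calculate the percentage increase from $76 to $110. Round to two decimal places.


Find the absolute change:
|110 - 76| = 34
Divide by original and multiply by 100:
34 / 76 x 100 = 44.7368...% ≈ 44.74%

44.74%


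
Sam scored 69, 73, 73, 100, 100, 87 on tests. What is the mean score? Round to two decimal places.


Add the scores:
69 + 73 + 73 + 100 + 100 + 87 = 502
Divide by the number of tests:
502 / 6 = 83.6666... ≈ 83.67

83.67


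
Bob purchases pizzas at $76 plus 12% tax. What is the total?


Calculate the tax:
12% of $76 = $9.12
Add tax to price:
$76 + $9.12 = $85.12

$85.12


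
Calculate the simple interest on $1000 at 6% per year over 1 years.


Use the formula I = P x R x T / 100
P x R x T = 1000 x 6 x 1 = 6000
I = 6000 / 100 = $60

$60


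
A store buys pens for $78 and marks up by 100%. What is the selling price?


Calculate the markup amount:
100% of $78 = $78
Add to cost:
$78 + $78 = $156

$156


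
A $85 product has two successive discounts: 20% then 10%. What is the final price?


First discount:
20% of $85 = $17
Price after first discount:
$85 - $17 = $68
Second discount:
10% of $68 = $6.80
Final price:
$68 - $6.80 = $61.20

$61.20


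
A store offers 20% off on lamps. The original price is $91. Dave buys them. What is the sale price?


Calculate the discount amount:
20% of $91 = $18.20
Subtract from original:
$91 - $18.20 = $72.80

$72.80


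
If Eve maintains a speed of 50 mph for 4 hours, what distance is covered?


Use the formula: distance = speed x time
Speed = 50 mph, Time = 4 hours
50 x 4 = 200 miles

200 miles


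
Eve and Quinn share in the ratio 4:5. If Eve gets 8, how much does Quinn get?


Find the multiplier:
8 / 4 = 2
Apply to Quinn's share:
5 x 2 = 10

10


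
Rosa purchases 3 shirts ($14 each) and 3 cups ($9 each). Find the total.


Cost of shirts:
3 x $14 = $42
Cost of cups:
3 x $9 = $27
Add both:
$42 + $27 = $69

$69


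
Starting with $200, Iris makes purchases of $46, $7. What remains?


Add up expenses:
$46 + $7 = $53
Subtract from budget:
$200 - $53 = $147

$147


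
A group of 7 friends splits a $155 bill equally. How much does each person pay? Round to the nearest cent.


Total bill: $155
Number of people: 7
Each pays: $155 / 7 = $22.1428... ≈ $22.14

$22.14


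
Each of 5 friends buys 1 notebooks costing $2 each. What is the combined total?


Cost per person:
1 x $2 = $2
Group total:
5 x $2 = $10

$10


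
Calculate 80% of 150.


Convert percentage to decimal:
80% = 0.8
Multiply:
150 x 0.8 = 120

120


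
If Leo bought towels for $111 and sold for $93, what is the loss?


Selling price = $93
Cost price = $111
Loss = cost price - selling price:
Loss = $111 - $93 = $18

$18


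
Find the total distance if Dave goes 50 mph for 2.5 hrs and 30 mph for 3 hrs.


Leg 1 distance:
50 x 2.5 = 125 miles
Leg 2 distance:
30 x 3 = 90 miles
Total distance:
125 + 90 = 215 miles

215 miles


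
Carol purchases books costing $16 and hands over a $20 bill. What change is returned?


Start with the amount paid:
$20
Subtract the price:
$20 - $16 = $4

$4


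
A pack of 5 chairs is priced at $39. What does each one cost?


Total cost: $39
Number of items: 5
Unit price: $39 / 5 = $7.80

$7.80


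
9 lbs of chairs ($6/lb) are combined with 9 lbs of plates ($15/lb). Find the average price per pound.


Cost of chairs:
9 x $6 = $54
Cost of plates:
9 x $15 = $135
Total cost: $54 + $135 = $189
Total weight: 18 lbs
Average: $189 / 18 = $10.50/lb

$10.50/lb


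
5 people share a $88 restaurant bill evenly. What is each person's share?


Total bill: $88
Number of people: 5
Each pays: $88 / 5 = $17.60

$17.60


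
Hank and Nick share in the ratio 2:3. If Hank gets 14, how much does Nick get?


Find the multiplier:
14 / 2 = 7
Apply to Nick's share:
3 x 7 = 21

21


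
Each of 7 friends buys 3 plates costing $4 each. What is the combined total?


Cost per person:
3 x $4 = $12
Group total:
7 x $12 = $84

$84


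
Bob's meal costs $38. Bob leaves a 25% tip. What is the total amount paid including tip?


Calculate the tip:
25% of $38 = $9.50
Add tip to meal cost:
$38 + $9.50 = $47.50

$47.50


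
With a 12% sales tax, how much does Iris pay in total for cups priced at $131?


Calculate the tax:
12% of $131 = $15.72
Add tax to price:
$131 + $15.72 = $146.72

$146.72


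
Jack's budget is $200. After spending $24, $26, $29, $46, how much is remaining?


Add up expenses:
$24 + $26 + $29 + $46 = $125
Subtract from budget:
$200 - $125 = $75

$75


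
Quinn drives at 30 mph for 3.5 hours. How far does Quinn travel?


Use the formula: distance = speed x time
Speed = 30 mph, Time = 3.5 hours
30 x 3.5 = 105 miles

105 miles


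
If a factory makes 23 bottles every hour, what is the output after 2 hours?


Production rate: 23 bottles per hour
Time: 2 hours
Total: 23 x 2 = 46 bottles

46 bottles


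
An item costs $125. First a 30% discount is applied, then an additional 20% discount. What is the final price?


First discount:
30% of $125 = $37.50
Price after first discount:
$125 - $37.50 = $87.50
Second discount:
20% of $87.50 = $17.50
Final price:
$87.50 - $17.50 = $70

$70


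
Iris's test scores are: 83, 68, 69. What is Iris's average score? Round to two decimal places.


Add the scores:
83 + 68 + 69 = 220
Divide by the number of tests:
220 / 3 = 73.3333... ≈ 73.33

73.33


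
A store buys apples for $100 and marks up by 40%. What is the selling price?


Calculate the markup amount:
40% of $100 = $40
Add to cost:
$100 + $40 = $140

$140


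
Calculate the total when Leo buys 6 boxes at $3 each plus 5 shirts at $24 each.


Cost of boxes:
6 x $3 = $18
Cost of shirts:
5 x $24 = $120
Add both:
$18 + $120 = $138

$138


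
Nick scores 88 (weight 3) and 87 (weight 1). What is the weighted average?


Weighted sum:
3 x 88 + 1 x 87 = 351
Total weight:
3 + 1 = 4
Weighted average:
351 / 4 = 87.75

87.75


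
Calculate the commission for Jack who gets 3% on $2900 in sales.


Convert rate to decimal:
3% = 0.03
Multiply by sales:
$2900 x 0.03 = $87

$87


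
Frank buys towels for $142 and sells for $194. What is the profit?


Selling price = $194
Cost price = $142
Profit = selling price - cost price:
Profit = $194 - $142 = $52

$52


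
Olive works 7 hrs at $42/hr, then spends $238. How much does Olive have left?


Calculate earnings:
7 x $42 = $294
Subtract spending:
$294 - $238 = $56

$56


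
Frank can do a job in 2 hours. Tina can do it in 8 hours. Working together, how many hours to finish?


Frank's rate: 1/2 of the job per hour
Tina's rate: 1/8 of the job per hour
Combined rate: 1/2 + 1/8 = 5/8 per hour
Time = 1 / (5/8) = 8/5 = 1.6 hours

1.6 hours


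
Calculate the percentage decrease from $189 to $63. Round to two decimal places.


Find the absolute change:
|63 - 189| = 126
Divide by original and multiply by 100:
126 / 189 x 100 = 66.6666...% ≈ 66.67%

66.67%


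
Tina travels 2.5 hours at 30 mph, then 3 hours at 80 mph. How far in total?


Leg 1 distance:
30 x 2.5 = 75 miles
Leg 2 distance:
80 x 3 = 240 miles
Total distance:
75 + 240 = 315 miles

315 miles


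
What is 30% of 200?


Convert percentage to decimal:
30% = 0.3
Multiply:
200 x 0.3 = 60

60


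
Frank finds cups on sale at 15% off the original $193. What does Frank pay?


Calculate the discount amount:
15% of $193 = $28.95
Subtract from original:
$193 - $28.95 = $164.05

$164.05


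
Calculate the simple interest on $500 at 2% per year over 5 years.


Use the formula I = P x R x T / 100
P x R x T = 500 x 2 x 5 = 5000
I = 5000 / 100 = $50

$50


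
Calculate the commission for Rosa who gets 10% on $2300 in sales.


Convert rate to decimal:
10% = 0.1
Multiply by sales:
$2300 x 0.1 = $230

$230


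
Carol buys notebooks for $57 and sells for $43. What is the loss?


Selling price = $43
Cost price = $57
Loss = cost price - selling price:
Loss = $57 - $43 = $14

$14


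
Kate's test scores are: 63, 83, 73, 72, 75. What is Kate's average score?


Add the scores:
63 + 83 + 73 + 72 + 75 = 366
Divide by the number of tests:
366 / 5 = 73.2

73.2


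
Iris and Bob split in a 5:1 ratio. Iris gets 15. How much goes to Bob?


Find the multiplier:
15 / 5 = 3
Apply to Bob's share:
1 x 3 = 3

3


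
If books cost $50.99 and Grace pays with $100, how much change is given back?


Start with the amount paid:
$100
Subtract the price:
$100 - $50.99 = $49.01

$49.01


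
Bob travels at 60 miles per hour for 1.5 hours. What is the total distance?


Use the formula: distance = speed x time
Speed = 60 mph, Time = 1.5 hours
60 x 1.5 = 90 miles

90 miles


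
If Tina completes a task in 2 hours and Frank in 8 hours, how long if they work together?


Tina's rate: 1/2 of the job per hour
Frank's rate: 1/8 of the job per hour
Combined rate: 1/2 + 1/8 = 5/8 per hour
Time = 1 / (5/8) = 8/5 = 1.6 hours

1.6 hours


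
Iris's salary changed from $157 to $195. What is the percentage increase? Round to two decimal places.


Find the absolute change:
|195 - 157| = 38
Divide by original and multiply by 100:
38 / 157 x 100 = 24.2038...% ≈ 24.2%

24.2%


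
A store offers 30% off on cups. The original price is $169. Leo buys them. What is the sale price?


Calculate the discount amount:
30% of $169 = $50.70
Subtract from original:
$169 - $50.70 = $118.30

$118.30


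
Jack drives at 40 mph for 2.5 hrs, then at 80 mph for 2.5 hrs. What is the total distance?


Leg 1 distance:
40 x 2.5 = 100 miles
Leg 2 distance:
80 x 2.5 = 200 miles
Total distance:
100 + 200 = 300 miles

300 miles


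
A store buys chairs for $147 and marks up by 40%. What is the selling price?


Calculate the markup amount:
40% of $147 = $58.80
Add to cost:
$147 + $58.80 = $205.80

$205.80
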